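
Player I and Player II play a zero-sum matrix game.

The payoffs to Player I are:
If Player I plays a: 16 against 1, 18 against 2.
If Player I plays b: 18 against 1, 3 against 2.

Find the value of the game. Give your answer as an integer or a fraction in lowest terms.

276/17

Row minima are 16 and 3, so Player I's maximin is 16; column maxima are 18 and 18, so Player II's minimax is 18. These differ, so the equilibrium is in mixed strategies.
Let Player I play a with probability p. Player II is indifferent when 16p + 18(1−p) = 18p + 3(1−p), giving p = 15/17.
Let Player II play 1 with probability q. Player I is indifferent when 16q + 18(1−q) = 18q + 3(1−q), giving q = 15/17.
The value is 16·(15/17) + (18)·(2/17) = 276/17.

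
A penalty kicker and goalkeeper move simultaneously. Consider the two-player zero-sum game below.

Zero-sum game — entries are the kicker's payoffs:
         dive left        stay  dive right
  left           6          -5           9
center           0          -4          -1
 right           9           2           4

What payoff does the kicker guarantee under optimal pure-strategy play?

2

Row minima: -5, -4, 2 → the kicker's maximin is 2.
Column maxima: 9, 2, 9 → the goalkeeper's minimax is 2.
They coincide at (right, stay), so the value is 2.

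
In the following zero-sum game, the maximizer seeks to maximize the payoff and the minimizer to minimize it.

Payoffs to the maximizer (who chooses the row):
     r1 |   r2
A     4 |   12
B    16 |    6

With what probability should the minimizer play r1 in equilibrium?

1/3

Row minima are 4 and 6, so the maximizer's maximin is 6; column maxima are 16 and 12, so the minimizer's minimax is 12. These differ, so the equilibrium is in mixed strategies.
Let the minimizer play r1 with probability q. The maximizer is indifferent when 4q + 12(1−q) = 16q + 6(1−q), giving q = 1/3.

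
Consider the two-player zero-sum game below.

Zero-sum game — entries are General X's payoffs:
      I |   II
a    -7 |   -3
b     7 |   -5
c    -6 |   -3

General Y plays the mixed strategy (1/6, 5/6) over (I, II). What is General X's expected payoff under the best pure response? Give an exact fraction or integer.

a: (-7)·(1/6) + (-3)·(5/6) = -11/3.
b: (7)·(1/6) + (-5)·(5/6) = -3.
c: (-6)·(1/6) + (-3)·(5/6) = -7/2.
The best pure response is b with expected payoff -3.

-3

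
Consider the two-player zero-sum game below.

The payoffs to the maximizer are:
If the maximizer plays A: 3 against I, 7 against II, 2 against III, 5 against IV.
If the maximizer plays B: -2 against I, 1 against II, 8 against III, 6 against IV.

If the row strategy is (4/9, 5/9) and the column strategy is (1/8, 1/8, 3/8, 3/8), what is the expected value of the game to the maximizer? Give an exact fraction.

329/72

Against (1/8, 1/8, 3/8, 3/8), each row's expected payoff is A: 31/8; B: 41/8.
Taking the (4/9, 5/9)-weighted average: (4/9)·(31/8) + (5/9)·(41/8) = 329/72.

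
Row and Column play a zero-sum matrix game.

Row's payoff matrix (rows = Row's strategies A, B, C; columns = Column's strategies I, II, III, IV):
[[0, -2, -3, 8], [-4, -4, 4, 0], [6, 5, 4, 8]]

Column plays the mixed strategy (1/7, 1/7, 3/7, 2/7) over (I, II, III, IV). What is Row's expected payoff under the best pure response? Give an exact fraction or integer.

39/7

A: (0)·(1/7) + (-2)·(1/7) + (-3)·(3/7) + (8)·(2/7) = 5/7.
B: (-4)·(1/7) + (-4)·(1/7) + (4)·(3/7) + (0)·(2/7) = 4/7.
C: (6)·(1/7) + (5)·(1/7) + (4)·(3/7) + (8)·(2/7) = 39/7.
The best pure response is C with expected payoff 39/7.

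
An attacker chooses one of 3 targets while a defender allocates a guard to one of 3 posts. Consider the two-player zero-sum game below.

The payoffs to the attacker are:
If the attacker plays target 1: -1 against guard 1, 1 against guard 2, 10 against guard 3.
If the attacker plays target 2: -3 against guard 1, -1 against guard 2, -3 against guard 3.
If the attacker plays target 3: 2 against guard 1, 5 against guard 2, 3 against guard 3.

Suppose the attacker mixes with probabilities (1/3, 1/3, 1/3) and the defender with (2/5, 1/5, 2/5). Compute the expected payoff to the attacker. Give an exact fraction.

7/5

Against (2/5, 1/5, 2/5), each row's expected payoff is target 1: 19/5; target 2: -13/5; target 3: 3.
Taking the (1/3, 1/3, 1/3)-weighted average: (1/3)·(19/5) + (1/3)·(-13/5) + (1/3)·(3) = 7/5.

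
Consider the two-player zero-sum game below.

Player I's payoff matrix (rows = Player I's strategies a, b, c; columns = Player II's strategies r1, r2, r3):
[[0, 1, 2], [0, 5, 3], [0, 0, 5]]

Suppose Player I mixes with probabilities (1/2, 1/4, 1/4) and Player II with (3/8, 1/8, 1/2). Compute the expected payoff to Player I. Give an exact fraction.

55/32

Against (3/8, 1/8, 1/2), each row's expected payoff is a: 9/8; b: 17/8; c: 5/2.
Taking the (1/2, 1/4, 1/4)-weighted average: (1/2)·(9/8) + (1/4)·(17/8) + (1/4)·(5/2) = 55/32.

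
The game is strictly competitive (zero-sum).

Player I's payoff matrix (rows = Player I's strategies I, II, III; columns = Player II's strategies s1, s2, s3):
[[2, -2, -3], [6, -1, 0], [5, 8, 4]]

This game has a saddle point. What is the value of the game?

4

Row minima: -3, -1, 4 → Player I's maximin is 4.
Column maxima: 6, 8, 4 → Player II's minimax is 4.
They coincide at (III, s3), so the value is 4.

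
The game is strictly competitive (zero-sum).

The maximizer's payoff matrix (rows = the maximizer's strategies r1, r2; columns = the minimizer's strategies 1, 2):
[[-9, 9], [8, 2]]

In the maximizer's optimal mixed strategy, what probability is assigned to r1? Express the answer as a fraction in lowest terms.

Row minima are -9 and 2, so the maximizer's maximin is 2; column maxima are 8 and 9, so the minimizer's minimax is 8. These differ, so the equilibrium is in mixed strategies.
Let the maximizer play r1 with probability p. The minimizer is indifferent when −9p + 8(1−p) = 9p + 2(1−p), giving p = 1/4.

1/4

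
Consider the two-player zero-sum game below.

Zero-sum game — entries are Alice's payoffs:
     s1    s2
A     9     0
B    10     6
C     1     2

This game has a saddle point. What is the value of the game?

Row minima: 0, 6, 1 → Alice's maximin is 6.
Column maxima: 10, 6 → Bob's minimax is 6.
They coincide at (B, s2), so the value is 6.

6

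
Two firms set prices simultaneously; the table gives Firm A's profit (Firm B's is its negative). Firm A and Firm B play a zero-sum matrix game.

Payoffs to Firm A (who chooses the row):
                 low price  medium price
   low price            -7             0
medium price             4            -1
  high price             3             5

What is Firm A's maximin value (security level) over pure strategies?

The worst-case payoff for each row is low price: -7, medium price: -1, high price: 3.
The best of these is 3.

3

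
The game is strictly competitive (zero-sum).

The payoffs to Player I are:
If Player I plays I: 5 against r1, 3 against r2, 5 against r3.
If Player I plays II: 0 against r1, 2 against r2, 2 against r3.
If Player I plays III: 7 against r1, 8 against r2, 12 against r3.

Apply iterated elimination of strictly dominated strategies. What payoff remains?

7

Row II is strictly dominated by row I (5>0, 3>2, 5>2); eliminate II.
Row I is strictly dominated by row III (7>5, 8>3, 12>5); eliminate I.
Column r3 is strictly dominated by r1 for Player II (7<12); eliminate r3.
Column r2 is strictly dominated by r1 for Player II (7<8); eliminate r2.
Only (III, r1) remains, with payoff 7.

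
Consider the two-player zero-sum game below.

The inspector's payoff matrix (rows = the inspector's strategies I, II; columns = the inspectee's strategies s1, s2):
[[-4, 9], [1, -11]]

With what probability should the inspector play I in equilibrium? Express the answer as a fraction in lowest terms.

12/25

Row minima are -4 and -11, so the inspector's maximin is -4; column maxima are 1 and 9, so the inspectee's minimax is 1. These differ, so the equilibrium is in mixed strategies.
Let the inspector play I with probability p. The inspectee is indifferent when −4p + (1−p) = 9p − 11(1−p), giving p = 12/25.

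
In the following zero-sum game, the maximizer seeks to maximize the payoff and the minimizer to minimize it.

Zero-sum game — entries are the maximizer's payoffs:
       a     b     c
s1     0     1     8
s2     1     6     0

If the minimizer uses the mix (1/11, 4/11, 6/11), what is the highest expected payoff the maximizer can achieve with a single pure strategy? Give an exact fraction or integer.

52/11

s1: (0)·(1/11) + (1)·(4/11) + (8)·(6/11) = 52/11.
s2: (1)·(1/11) + (6)·(4/11) + (0)·(6/11) = 25/11.
The best pure response is s1 with expected payoff 52/11.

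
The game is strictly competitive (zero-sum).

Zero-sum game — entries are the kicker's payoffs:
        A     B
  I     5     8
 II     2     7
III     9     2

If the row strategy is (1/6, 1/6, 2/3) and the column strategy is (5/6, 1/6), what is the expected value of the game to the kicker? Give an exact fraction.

Against (5/6, 1/6), each row's expected payoff is I: 11/2; II: 17/6; III: 47/6.
Taking the (1/6, 1/6, 2/3)-weighted average: (1/6)·(11/2) + (1/6)·(17/6) + (2/3)·(47/6) = 119/18.

119/18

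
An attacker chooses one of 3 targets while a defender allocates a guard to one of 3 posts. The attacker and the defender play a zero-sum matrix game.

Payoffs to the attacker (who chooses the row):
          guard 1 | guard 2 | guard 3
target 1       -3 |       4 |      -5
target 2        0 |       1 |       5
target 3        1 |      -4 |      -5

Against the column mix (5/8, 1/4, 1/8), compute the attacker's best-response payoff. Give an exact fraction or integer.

target 1: (-3)·(5/8) + (4)·(1/4) + (-5)·(1/8) = -3/2.
target 2: (0)·(5/8) + (1)·(1/4) + (5)·(1/8) = 7/8.
target 3: (1)·(5/8) + (-4)·(1/4) + (-5)·(1/8) = -1.
The best pure response is target 2 with expected payoff 7/8.

7/8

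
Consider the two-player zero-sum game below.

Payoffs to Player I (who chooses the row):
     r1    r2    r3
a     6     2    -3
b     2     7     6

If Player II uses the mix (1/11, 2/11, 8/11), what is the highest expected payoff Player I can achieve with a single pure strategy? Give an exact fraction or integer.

a: (6)·(1/11) + (2)·(2/11) + (-3)·(8/11) = -14/11.
b: (2)·(1/11) + (7)·(2/11) + (6)·(8/11) = 64/11.
The best pure response is b with expected payoff 64/11.

64/11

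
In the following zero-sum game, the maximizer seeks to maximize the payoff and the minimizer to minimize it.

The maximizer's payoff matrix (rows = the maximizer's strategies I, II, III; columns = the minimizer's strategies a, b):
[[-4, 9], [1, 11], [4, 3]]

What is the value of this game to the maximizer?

41/11

Row I is strictly dominated by row II, so the maximizer never plays it.
The remaining 2×2 game on (II, III) × (a, b) has no saddle point. Let the maximizer play II with probability p; indifference gives p + 4(1−p) = 11p + 3(1−p), so p = 1/11.
Similarly the minimizer's optimal q on a is 8/11, and the value is 1·(8/11) + (11)·(3/11) = 41/11.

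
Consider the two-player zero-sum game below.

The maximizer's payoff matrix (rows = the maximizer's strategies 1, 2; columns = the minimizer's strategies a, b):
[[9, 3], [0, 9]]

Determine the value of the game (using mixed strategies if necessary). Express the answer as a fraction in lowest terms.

Row minima are 3 and 0, so the maximizer's maximin is 3; column maxima are 9 and 9, so the minimizer's minimax is 9. These differ, so the equilibrium is in mixed strategies.
Let the maximizer play 1 with probability p. The minimizer is indifferent when 9p = 3p + 9(1−p), giving p = 3/5.
Let the minimizer play a with probability q. The maximizer is indifferent when 9q + 3(1−q) = 9(1−q), giving q = 2/5.
The value is 9·(2/5) + (3)·(3/5) = 27/5.

27/5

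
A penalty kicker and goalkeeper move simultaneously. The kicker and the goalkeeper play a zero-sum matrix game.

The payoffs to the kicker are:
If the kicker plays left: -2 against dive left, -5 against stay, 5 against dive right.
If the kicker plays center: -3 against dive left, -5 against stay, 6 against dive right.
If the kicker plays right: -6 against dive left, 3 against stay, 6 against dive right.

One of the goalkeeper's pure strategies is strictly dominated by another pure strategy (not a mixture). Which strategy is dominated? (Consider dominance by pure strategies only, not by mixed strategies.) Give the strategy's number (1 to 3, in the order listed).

The goalkeeper prefers columns that give the kicker less. Compare dive right with dive left: -2 < 5, -3 < 6, -6 < 6.
So dive left strictly dominates dive right for the goalkeeper; dive right is strictly dominated.

3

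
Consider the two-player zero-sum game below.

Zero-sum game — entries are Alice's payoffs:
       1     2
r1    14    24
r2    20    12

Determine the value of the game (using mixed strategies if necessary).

52/3

Row minima are 14 and 12, so Alice's maximin is 14; column maxima are 20 and 24, so Bob's minimax is 20. These differ, so the equilibrium is in mixed strategies.
Let Alice play r1 with probability p. Bob is indifferent when 14p + 20(1−p) = 24p + 12(1−p), giving p = 4/9.
Let Bob play 1 with probability q. Alice is indifferent when 14q + 24(1−q) = 20q + 12(1−q), giving q = 2/3.
The value is 14·(2/3) + (24)·(1/3) = 52/3.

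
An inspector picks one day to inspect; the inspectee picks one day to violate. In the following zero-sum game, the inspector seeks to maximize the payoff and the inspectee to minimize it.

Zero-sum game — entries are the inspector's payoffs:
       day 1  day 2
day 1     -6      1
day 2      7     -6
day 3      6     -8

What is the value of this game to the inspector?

-29/20

Row day 3 is strictly dominated by row day 2, so the inspector never plays it.
The remaining 2×2 game on (day 1, day 2) × (day 1, day 2) has no saddle point. Let the inspector play day 1 with probability p; indifference gives −6p + 7(1−p) = p − 6(1−p), so p = 13/20.
Similarly the inspectee's optimal q on day 1 is 7/20, and the value is -6·(7/20) + (1)·(13/20) = -29/20.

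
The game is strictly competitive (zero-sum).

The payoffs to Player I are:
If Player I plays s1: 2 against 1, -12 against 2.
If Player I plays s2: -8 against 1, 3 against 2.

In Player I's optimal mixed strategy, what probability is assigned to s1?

11/25

Row minima are -12 and -8, so Player I's maximin is -8; column maxima are 2 and 3, so Player II's minimax is 2. These differ, so the equilibrium is in mixed strategies.
Let Player I play s1 with probability p. Player II is indifferent when 2p − 8(1−p) = −12p + 3(1−p), giving p = 11/25.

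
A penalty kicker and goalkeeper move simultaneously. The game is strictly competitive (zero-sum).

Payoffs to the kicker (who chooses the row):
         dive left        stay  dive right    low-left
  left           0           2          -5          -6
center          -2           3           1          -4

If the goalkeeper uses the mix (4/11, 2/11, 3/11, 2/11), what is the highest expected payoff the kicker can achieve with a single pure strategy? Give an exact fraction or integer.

left: (0)·(4/11) + (2)·(2/11) + (-5)·(3/11) + (-6)·(2/11) = -23/11.
center: (-2)·(4/11) + (3)·(2/11) + (1)·(3/11) + (-4)·(2/11) = -7/11.
The best pure response is center with expected payoff -7/11.

-7/11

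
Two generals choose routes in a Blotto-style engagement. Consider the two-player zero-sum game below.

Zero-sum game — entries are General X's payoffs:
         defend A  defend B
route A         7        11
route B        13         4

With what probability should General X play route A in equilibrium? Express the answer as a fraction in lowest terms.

9/13

Row minima are 7 and 4, so General X's maximin is 7; column maxima are 13 and 11, so General Y's minimax is 11. These differ, so the equilibrium is in mixed strategies.
Let General X play route A with probability p. General Y is indifferent when 7p + 13(1−p) = 11p + 4(1−p), giving p = 9/13.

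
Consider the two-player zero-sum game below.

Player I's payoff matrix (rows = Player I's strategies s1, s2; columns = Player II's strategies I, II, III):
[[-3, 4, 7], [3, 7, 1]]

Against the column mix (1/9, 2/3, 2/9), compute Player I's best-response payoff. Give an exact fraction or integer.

s1: (-3)·(1/9) + (4)·(2/3) + (7)·(2/9) = 35/9.
s2: (3)·(1/9) + (7)·(2/3) + (1)·(2/9) = 47/9.
The best pure response is s2 with expected payoff 47/9.

47/9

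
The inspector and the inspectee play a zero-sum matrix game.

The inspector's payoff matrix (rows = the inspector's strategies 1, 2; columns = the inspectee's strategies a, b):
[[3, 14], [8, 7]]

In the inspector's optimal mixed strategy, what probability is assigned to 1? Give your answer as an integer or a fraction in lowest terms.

1/12

Row minima are 3 and 7, so the inspector's maximin is 7; column maxima are 8 and 14, so the inspectee's minimax is 8. These differ, so the equilibrium is in mixed strategies.
Let the inspector play 1 with probability p. The inspectee is indifferent when 3p + 8(1−p) = 14p + 7(1−p), giving p = 1/12.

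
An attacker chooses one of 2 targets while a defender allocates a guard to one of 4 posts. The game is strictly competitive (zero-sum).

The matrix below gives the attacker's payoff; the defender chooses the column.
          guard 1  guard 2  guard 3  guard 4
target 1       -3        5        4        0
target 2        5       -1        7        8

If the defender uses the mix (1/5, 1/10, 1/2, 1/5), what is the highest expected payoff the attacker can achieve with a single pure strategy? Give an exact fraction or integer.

target 1: (-3)·(1/5) + (5)·(1/10) + (4)·(1/2) + (0)·(1/5) = 19/10.
target 2: (5)·(1/5) + (-1)·(1/10) + (7)·(1/2) + (8)·(1/5) = 6.
The best pure response is target 2 with expected payoff 6.

6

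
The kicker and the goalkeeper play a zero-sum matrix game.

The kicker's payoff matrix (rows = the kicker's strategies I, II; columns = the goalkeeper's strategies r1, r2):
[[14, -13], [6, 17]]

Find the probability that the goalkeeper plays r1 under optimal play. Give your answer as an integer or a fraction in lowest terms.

15/19

Row minima are -13 and 6, so the kicker's maximin is 6; column maxima are 14 and 17, so the goalkeeper's minimax is 14. These differ, so the equilibrium is in mixed strategies.
Let the goalkeeper play r1 with probability q. The kicker is indifferent when 14q − 13(1−q) = 6q + 17(1−q), giving q = 15/19.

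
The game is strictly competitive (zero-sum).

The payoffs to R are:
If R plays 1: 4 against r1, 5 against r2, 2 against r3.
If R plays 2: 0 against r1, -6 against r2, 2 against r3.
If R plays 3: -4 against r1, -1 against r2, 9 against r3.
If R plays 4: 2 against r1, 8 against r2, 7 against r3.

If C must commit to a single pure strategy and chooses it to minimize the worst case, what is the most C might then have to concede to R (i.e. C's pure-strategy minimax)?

4

The worst case (largest entry) in each column is r1: 4, r2: 8, r3: 9.
The best (smallest) of these is 4.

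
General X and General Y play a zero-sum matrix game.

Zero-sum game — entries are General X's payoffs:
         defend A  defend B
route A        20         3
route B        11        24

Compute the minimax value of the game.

149/10

Row minima are 3 and 11, so General X's maximin is 11; column maxima are 20 and 24, so General Y's minimax is 20. These differ, so the equilibrium is in mixed strategies.
Let General X play route A with probability p. General Y is indifferent when 20p + 11(1−p) = 3p + 24(1−p), giving p = 13/30.
Let General Y play defend A with probability q. General X is indifferent when 20q + 3(1−q) = 11q + 24(1−q), giving q = 7/10.
The value is 20·(7/10) + (3)·(3/10) = 149/10.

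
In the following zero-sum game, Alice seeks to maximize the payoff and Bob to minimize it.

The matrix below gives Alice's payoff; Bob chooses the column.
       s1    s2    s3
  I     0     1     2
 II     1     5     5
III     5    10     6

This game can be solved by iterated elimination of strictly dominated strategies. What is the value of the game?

5

Column s3 is strictly dominated by s1 for Bob (0<2, 1<5, 5<6); eliminate s3.
Column s2 is strictly dominated by s1 for Bob (0<1, 1<5, 5<10); eliminate s2.
Row II is strictly dominated by row III (5>1); eliminate II.
Row I is strictly dominated by row III (5>0); eliminate I.
Only (III, s1) remains, with payoff 5.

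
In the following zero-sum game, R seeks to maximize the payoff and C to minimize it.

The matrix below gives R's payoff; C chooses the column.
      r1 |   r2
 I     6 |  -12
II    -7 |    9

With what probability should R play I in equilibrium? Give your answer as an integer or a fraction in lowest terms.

8/17

Row minima are -12 and -7, so R's maximin is -7; column maxima are 6 and 9, so C's minimax is 6. These differ, so the equilibrium is in mixed strategies.
Let R play I with probability p. C is indifferent when 6p − 7(1−p) = −12p + 9(1−p), giving p = 8/17.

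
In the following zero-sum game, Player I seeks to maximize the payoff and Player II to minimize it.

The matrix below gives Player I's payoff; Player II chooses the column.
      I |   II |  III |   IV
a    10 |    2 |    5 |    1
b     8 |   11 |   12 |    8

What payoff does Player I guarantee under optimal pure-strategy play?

Row minima: 1, 8 → Player I's maximin is 8.
Column maxima: 10, 11, 12, 8 → Player II's minimax is 8.
They coincide at (b, IV), so the value is 8.

8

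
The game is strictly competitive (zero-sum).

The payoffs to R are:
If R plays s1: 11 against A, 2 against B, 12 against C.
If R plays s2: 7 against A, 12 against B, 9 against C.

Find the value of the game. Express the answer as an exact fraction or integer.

Column C is strictly dominated by A for C (it gives R more in every row).
The remaining 2×2 game on (s1, s2) × (A, B) has no saddle point. Let R play s1 with probability p; indifference gives 11p + 7(1−p) = 2p + 12(1−p), so p = 5/14.
Similarly C's optimal q on A is 5/7, and the value is 11·(5/7) + (2)·(2/7) = 59/7.

59/7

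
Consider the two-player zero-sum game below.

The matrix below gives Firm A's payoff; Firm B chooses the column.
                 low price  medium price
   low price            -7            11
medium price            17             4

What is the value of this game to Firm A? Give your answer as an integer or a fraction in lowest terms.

Row minima are -7 and 4, so Firm A's maximin is 4; column maxima are 17 and 11, so Firm B's minimax is 11. These differ, so the equilibrium is in mixed strategies.
Let Firm A play low price with probability p. Firm B is indifferent when −7p + 17(1−p) = 11p + 4(1−p), giving p = 13/31.
Let Firm B play low price with probability q. Firm A is indifferent when −7q + 11(1−q) = 17q + 4(1−q), giving q = 7/31.
The value is -7·(7/31) + (11)·(24/31) = 215/31.

215/31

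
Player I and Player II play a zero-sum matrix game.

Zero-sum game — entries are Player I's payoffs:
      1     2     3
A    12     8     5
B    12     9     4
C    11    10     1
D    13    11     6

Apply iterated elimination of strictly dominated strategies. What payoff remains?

Column 2 is strictly dominated by 3 for Player II (5<8, 4<9, 1<10, 6<11); eliminate 2.
Row B is strictly dominated by row D (13>12, 6>4); eliminate B.
Row A is strictly dominated by row D (13>12, 6>5); eliminate A.
Column 1 is strictly dominated by 3 for Player II (1<11, 6<13); eliminate 1.
Row C is strictly dominated by row D (6>1); eliminate C.
Only (D, 3) remains, with payoff 6.

6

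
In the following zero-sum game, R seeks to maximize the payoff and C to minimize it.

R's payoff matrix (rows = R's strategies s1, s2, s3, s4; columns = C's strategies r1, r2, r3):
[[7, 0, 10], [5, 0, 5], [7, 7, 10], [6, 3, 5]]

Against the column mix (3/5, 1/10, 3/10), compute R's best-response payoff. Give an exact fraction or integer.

79/10

s1: (7)·(3/5) + (0)·(1/10) + (10)·(3/10) = 36/5.
s2: (5)·(3/5) + (0)·(1/10) + (5)·(3/10) = 9/2.
s3: (7)·(3/5) + (7)·(1/10) + (10)·(3/10) = 79/10.
s4: (6)·(3/5) + (3)·(1/10) + (5)·(3/10) = 27/5.
The best pure response is s3 with expected payoff 79/10.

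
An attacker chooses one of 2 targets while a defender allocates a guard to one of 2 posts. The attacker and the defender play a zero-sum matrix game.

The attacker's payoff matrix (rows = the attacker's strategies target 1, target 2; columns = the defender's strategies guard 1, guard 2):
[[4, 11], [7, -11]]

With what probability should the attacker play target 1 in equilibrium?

18/25

Row minima are 4 and -11, so the attacker's maximin is 4; column maxima are 7 and 11, so the defender's minimax is 7. These differ, so the equilibrium is in mixed strategies.
Let the attacker play target 1 with probability p. The defender is indifferent when 4p + 7(1−p) = 11p − 11(1−p), giving p = 18/25.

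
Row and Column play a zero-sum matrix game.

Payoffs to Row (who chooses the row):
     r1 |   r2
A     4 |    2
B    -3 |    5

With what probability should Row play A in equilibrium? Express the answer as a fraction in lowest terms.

4/5

Row minima are 2 and -3, so Row's maximin is 2; column maxima are 4 and 5, so Column's minimax is 4. These differ, so the equilibrium is in mixed strategies.
Let Row play A with probability p. Column is indifferent when 4p − 3(1−p) = 2p + 5(1−p), giving p = 4/5.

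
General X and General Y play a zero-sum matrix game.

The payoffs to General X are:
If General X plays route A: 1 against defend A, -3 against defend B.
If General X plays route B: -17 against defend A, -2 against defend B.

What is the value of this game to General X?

-53/19

Row minima are -3 and -17, so General X's maximin is -3; column maxima are 1 and -2, so General Y's minimax is -2. These differ, so the equilibrium is in mixed strategies.
Let General X play route A with probability p. General Y is indifferent when p − 17(1−p) = −3p − 2(1−p), giving p = 15/19.
Let General Y play defend A with probability q. General X is indifferent when q − 3(1−q) = −17q − 2(1−q), giving q = 1/19.
The value is 1·(1/19) + (-3)·(18/19) = -53/19.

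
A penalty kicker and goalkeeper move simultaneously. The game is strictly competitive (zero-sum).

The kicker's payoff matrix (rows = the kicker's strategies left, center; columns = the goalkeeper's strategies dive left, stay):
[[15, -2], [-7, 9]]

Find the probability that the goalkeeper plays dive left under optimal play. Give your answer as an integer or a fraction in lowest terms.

Row minima are -2 and -7, so the kicker's maximin is -2; column maxima are 15 and 9, so the goalkeeper's minimax is 9. These differ, so the equilibrium is in mixed strategies.
Let the goalkeeper play dive left with probability q. The kicker is indifferent when 15q − 2(1−q) = −7q + 9(1−q), giving q = 1/3.

1/3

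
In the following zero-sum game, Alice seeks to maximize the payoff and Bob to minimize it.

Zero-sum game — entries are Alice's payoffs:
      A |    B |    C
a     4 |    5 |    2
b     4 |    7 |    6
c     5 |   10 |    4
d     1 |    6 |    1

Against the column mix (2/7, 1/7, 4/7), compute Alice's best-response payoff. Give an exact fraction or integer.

a: (4)·(2/7) + (5)·(1/7) + (2)·(4/7) = 3.
b: (4)·(2/7) + (7)·(1/7) + (6)·(4/7) = 39/7.
c: (5)·(2/7) + (10)·(1/7) + (4)·(4/7) = 36/7.
d: (1)·(2/7) + (6)·(1/7) + (1)·(4/7) = 12/7.
The best pure response is b with expected payoff 39/7.

39/7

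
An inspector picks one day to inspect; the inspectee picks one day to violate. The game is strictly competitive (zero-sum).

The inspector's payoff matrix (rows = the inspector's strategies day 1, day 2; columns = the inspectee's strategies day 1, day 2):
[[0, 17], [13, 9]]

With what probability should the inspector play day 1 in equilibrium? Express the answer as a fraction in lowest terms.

4/21

Row minima are 0 and 9, so the inspector's maximin is 9; column maxima are 13 and 17, so the inspectee's minimax is 13. These differ, so the equilibrium is in mixed strategies.
Let the inspector play day 1 with probability p. The inspectee is indifferent when 13(1−p) = 17p + 9(1−p), giving p = 4/21.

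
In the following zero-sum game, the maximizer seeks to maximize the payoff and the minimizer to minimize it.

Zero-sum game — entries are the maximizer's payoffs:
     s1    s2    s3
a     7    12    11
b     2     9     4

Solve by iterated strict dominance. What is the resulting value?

7

Row b is strictly dominated by row a (7>2, 12>9, 11>4); eliminate b.
Column s3 is strictly dominated by s1 for the minimizer (7<11); eliminate s3.
Column s2 is strictly dominated by s1 for the minimizer (7<12); eliminate s2.
Only (a, s1) remains, with payoff 7.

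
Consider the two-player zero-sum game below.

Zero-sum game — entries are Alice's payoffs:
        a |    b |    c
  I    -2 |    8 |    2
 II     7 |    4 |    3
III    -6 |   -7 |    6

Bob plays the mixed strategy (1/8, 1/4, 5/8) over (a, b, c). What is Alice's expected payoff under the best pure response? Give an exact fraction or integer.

15/4

I: (-2)·(1/8) + (8)·(1/4) + (2)·(5/8) = 3.
II: (7)·(1/8) + (4)·(1/4) + (3)·(5/8) = 15/4.
III: (-6)·(1/8) + (-7)·(1/4) + (6)·(5/8) = 5/4.
The best pure response is II with expected payoff 15/4.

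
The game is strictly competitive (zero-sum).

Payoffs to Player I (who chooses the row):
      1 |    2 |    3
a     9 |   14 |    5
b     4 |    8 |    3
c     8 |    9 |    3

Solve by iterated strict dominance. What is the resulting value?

5

Row b is strictly dominated by row a (9>4, 14>8, 5>3); eliminate b.
Column 1 is strictly dominated by 3 for Player II (5<9, 3<8); eliminate 1.
Column 2 is strictly dominated by 3 for Player II (5<14, 3<9); eliminate 2.
Row c is strictly dominated by row a (5>3); eliminate c.
Only (a, 3) remains, with payoff 5.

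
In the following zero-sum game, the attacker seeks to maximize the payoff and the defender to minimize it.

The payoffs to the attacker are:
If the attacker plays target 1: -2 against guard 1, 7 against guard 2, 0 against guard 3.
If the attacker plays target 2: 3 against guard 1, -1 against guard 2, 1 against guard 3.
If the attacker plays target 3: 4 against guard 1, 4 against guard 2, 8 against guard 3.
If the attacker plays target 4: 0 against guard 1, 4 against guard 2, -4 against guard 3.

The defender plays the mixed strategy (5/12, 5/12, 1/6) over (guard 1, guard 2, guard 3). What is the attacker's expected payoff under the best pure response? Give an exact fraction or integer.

14/3

target 1: (-2)·(5/12) + (7)·(5/12) + (0)·(1/6) = 25/12.
target 2: (3)·(5/12) + (-1)·(5/12) + (1)·(1/6) = 1.
target 3: (4)·(5/12) + (4)·(5/12) + (8)·(1/6) = 14/3.
target 4: (0)·(5/12) + (4)·(5/12) + (-4)·(1/6) = 1.
The best pure response is target 3 with expected payoff 14/3.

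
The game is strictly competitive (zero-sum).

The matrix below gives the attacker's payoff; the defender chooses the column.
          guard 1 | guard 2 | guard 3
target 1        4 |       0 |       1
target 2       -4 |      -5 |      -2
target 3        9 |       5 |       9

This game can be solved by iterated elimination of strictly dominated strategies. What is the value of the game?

5

Row target 1 is strictly dominated by row target 3 (9>4, 5>0, 9>1); eliminate target 1.
Column guard 3 is strictly dominated by guard 2 for the defender (-5<-2, 5<9); eliminate guard 3.
Column guard 1 is strictly dominated by guard 2 for the defender (-5<-4, 5<9); eliminate guard 1.
Row target 2 is strictly dominated by row target 3 (5>-5); eliminate target 2.
Only (target 3, guard 2) remains, with payoff 5.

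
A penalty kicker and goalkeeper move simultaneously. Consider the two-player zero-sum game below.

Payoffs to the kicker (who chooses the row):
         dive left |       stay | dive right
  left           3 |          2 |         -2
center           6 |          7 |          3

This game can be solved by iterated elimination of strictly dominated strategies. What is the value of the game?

3

Column dive left is strictly dominated by dive right for the goalkeeper (-2<3, 3<6); eliminate dive left.
Column stay is strictly dominated by dive right for the goalkeeper (-2<2, 3<7); eliminate stay.
Row left is strictly dominated by row center (3>-2); eliminate left.
Only (center, dive right) remains, with payoff 3.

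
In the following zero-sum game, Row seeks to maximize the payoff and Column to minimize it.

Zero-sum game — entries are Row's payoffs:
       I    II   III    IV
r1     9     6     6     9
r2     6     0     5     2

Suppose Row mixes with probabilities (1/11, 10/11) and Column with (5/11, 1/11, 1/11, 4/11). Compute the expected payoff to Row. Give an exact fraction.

Against (5/11, 1/11, 1/11, 4/11), each row's expected payoff is r1: 93/11; r2: 43/11.
Taking the (1/11, 10/11)-weighted average: (1/11)·(93/11) + (10/11)·(43/11) = 523/121.

523/121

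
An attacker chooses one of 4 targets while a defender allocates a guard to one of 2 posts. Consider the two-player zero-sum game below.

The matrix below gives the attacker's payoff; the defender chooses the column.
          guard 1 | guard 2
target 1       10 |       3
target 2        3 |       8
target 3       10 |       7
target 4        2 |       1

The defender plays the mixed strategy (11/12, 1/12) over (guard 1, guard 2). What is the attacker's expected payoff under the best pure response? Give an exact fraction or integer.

39/4

target 1: (10)·(11/12) + (3)·(1/12) = 113/12.
target 2: (3)·(11/12) + (8)·(1/12) = 41/12.
target 3: (10)·(11/12) + (7)·(1/12) = 39/4.
target 4: (2)·(11/12) + (1)·(1/12) = 23/12.
The best pure response is target 3 with expected payoff 39/4.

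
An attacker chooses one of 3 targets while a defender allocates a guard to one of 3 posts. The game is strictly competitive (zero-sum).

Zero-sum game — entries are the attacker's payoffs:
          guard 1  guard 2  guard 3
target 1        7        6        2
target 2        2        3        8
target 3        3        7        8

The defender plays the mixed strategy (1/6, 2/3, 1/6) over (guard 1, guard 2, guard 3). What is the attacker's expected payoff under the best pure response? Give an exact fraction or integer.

13/2

target 1: (7)·(1/6) + (6)·(2/3) + (2)·(1/6) = 11/2.
target 2: (2)·(1/6) + (3)·(2/3) + (8)·(1/6) = 11/3.
target 3: (3)·(1/6) + (7)·(2/3) + (8)·(1/6) = 13/2.
The best pure response is target 3 with expected payoff 13/2.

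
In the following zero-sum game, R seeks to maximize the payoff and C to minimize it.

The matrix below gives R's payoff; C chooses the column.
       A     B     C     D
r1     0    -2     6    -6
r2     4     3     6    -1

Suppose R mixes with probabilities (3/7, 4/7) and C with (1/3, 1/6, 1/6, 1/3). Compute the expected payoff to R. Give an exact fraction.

6/7

Against (1/3, 1/6, 1/6, 1/3), each row's expected payoff is r1: -4/3; r2: 5/2.
Taking the (3/7, 4/7)-weighted average: (3/7)·(-4/3) + (4/7)·(5/2) = 6/7.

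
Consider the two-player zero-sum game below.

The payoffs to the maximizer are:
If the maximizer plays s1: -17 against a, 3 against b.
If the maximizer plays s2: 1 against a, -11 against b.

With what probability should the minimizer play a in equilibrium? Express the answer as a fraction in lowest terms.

7/16

Row minima are -17 and -11, so the maximizer's maximin is -11; column maxima are 1 and 3, so the minimizer's minimax is 1. These differ, so the equilibrium is in mixed strategies.
Let the minimizer play a with probability q. The maximizer is indifferent when −17q + 3(1−q) = q − 11(1−q), giving q = 7/16.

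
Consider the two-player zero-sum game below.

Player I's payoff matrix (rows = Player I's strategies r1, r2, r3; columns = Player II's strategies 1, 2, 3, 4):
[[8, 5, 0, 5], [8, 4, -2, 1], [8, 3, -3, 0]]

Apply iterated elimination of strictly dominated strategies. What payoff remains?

0

Column 2 is strictly dominated by 3 for Player II (0<5, -2<4, -3<3); eliminate 2.
Column 1 is strictly dominated by 3 for Player II (0<8, -2<8, -3<8); eliminate 1.
Row r3 is strictly dominated by row r1 (0>-3, 5>0); eliminate r3.
Row r2 is strictly dominated by row r1 (0>-2, 5>1); eliminate r2.
Column 4 is strictly dominated by 3 for Player II (0<5); eliminate 4.
Only (r1, 3) remains, with payoff 0.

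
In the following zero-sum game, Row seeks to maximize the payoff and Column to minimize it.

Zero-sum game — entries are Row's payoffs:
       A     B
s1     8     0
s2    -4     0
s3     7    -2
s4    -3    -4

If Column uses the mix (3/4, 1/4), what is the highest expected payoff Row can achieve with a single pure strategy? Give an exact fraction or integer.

6

s1: (8)·(3/4) + (0)·(1/4) = 6.
s2: (-4)·(3/4) + (0)·(1/4) = -3.
s3: (7)·(3/4) + (-2)·(1/4) = 19/4.
s4: (-3)·(3/4) + (-4)·(1/4) = -13/4.
The best pure response is s1 with expected payoff 6.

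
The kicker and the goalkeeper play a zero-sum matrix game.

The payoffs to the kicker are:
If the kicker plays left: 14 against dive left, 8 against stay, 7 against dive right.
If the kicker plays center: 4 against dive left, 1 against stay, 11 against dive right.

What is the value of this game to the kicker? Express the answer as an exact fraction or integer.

Column dive left is strictly dominated by stay for the goalkeeper (it gives the kicker more in every row).
The remaining 2×2 game on (left, center) × (stay, dive right) has no saddle point. Let the kicker play left with probability p; indifference gives 8p + (1−p) = 7p + 11(1−p), so p = 10/11.
Similarly the goalkeeper's optimal q on stay is 4/11, and the value is 8·(4/11) + (7)·(7/11) = 81/11.

81/11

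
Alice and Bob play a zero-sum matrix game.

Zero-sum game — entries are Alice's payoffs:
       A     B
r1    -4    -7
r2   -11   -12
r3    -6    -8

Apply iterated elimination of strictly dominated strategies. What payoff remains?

-7

Column A is strictly dominated by B for Bob (-7<-4, -12<-11, -8<-6); eliminate A.
Row r3 is strictly dominated by row r1 (-7>-8); eliminate r3.
Row r2 is strictly dominated by row r1 (-7>-12); eliminate r2.
Only (r1, B) remains, with payoff -7.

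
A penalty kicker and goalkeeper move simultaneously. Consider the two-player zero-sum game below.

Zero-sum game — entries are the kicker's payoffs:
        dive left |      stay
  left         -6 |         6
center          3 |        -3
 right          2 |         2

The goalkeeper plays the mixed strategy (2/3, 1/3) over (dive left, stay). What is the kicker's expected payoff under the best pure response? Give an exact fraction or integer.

2

left: (-6)·(2/3) + (6)·(1/3) = -2.
center: (3)·(2/3) + (-3)·(1/3) = 1.
right: (2)·(2/3) + (2)·(1/3) = 2.
The best pure response is right with expected payoff 2.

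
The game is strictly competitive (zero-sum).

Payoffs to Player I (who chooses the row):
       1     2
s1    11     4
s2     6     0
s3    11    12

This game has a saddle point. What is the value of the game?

11

Row minima: 4, 0, 11 → Player I's maximin is 11.
Column maxima: 11, 12 → Player II's minimax is 11.
They coincide at (s3, 1), so the value is 11.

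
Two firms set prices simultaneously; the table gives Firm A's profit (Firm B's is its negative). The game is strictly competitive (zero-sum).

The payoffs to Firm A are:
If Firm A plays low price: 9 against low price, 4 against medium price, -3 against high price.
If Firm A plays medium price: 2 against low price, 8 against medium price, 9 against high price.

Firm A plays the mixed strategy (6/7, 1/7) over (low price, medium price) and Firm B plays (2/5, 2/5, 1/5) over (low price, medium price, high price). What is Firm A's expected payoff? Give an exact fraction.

Against (2/5, 2/5, 1/5), each row's expected payoff is low price: 23/5; medium price: 29/5.
Taking the (6/7, 1/7)-weighted average: (6/7)·(23/5) + (1/7)·(29/5) = 167/35.

167/35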